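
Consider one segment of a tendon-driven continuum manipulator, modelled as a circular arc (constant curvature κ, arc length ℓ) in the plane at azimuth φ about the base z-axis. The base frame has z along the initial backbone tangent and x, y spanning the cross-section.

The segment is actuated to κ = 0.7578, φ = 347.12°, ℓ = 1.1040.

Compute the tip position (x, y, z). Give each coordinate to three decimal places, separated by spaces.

0.425 -0.097 0.980

θ = κ·ℓ = 0.7578 × 1.1040 = 0.83661 rad
ρ = (1 − cos θ)/κ = (1 − 0.66998)/0.7578 = 0.43549
z = sin θ / κ = 0.74238/0.7578 = 0.97965
x = ρ cos φ = 0.43549 × cos(347.12°) = 0.42454
y = ρ sin φ = 0.43549 × sin(347.12°) = -0.09708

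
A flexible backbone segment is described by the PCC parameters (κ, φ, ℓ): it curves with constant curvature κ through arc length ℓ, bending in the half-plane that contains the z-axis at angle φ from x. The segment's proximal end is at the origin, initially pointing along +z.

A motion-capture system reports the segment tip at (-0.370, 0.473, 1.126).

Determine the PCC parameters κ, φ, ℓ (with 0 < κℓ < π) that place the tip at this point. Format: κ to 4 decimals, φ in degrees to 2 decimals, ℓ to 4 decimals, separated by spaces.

0.7375 128.03 1.3287

ρ = √(x²+y²) = √(-0.370² + 0.473²) = 0.60052
φ = atan2(y, x) mod 360° = atan2(0.473, -0.370) = 128.0340°
|p|² = ρ² + z² = 0.60052² + 1.126² = 1.62850
κ = 2ρ / |p|² = 2×0.60052 / 1.62850 = 0.73752
θ = 2·atan2(ρ, z) = 2·atan2(0.60052, 1.126) = 0.97990 rad
ℓ = θ/κ = 0.97990/0.73752 = 1.32865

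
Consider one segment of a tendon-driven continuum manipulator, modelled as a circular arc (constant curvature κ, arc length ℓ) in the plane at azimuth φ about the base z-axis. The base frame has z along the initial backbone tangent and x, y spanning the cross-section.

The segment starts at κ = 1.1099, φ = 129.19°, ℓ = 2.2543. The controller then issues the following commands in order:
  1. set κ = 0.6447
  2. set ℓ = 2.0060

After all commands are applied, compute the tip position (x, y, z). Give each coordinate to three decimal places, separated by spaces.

-0.712 0.873 1.492

initial: κ=1.1099, φ=129.19°, ℓ=2.2543
cmd 1: set κ=0.6447 → (κ,φ,ℓ)=(0.6447,129.19°,2.2543) → tip=(-0.8653,1.0613,1.5404)
cmd 2: set ℓ=2.0060 → (κ,φ,ℓ)=(0.6447,129.19°,2.0060) → tip=(-0.7116,0.8728,1.4918)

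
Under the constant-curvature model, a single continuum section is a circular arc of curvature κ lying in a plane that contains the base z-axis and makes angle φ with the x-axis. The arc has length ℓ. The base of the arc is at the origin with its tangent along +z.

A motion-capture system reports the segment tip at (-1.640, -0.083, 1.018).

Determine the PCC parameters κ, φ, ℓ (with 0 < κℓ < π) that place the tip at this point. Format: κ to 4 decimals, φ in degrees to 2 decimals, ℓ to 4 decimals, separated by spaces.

0.8798 182.90 2.3092

ρ = √(x²+y²) = √(-1.640² + -0.083²) = 1.64210
φ = atan2(y, x) mod 360° = atan2(-0.083, -1.640) = 182.8973°
|p|² = ρ² + z² = 1.64210² + 1.018² = 3.73281
κ = 2ρ / |p|² = 2×1.64210 / 3.73281 = 0.87982
θ = 2·atan2(ρ, z) = 2·atan2(1.64210, 1.018) = 2.03169 rad
ℓ = θ/κ = 2.03169/0.87982 = 2.30922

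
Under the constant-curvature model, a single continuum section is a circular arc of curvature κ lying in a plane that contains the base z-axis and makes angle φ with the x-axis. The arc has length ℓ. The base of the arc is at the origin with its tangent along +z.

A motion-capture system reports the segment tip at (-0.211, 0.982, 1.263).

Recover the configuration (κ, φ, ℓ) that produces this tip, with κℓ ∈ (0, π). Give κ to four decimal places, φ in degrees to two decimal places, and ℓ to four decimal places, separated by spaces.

ρ = √(x²+y²) = √(-0.211² + 0.982²) = 1.00441
φ = atan2(y, x) mod 360° = atan2(0.982, -0.211) = 102.1266°
|p|² = ρ² + z² = 1.00441² + 1.263² = 2.60401
κ = 2ρ / |p|² = 2×1.00441 / 2.60401 = 0.77143
θ = 2·atan2(ρ, z) = 2·atan2(1.00441, 1.263) = 1.34369 rad
ℓ = θ/κ = 1.34369/0.77143 = 1.74180

0.7714 102.13 1.7418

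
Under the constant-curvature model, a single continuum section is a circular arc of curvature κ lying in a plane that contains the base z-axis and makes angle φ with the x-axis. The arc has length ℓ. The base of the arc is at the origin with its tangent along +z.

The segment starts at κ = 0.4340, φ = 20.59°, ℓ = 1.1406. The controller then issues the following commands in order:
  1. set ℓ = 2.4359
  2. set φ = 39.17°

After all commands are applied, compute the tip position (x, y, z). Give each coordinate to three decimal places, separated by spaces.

initial: κ=0.4340, φ=20.59°, ℓ=1.1406
cmd 1: set ℓ=2.4359 → (κ,φ,ℓ)=(0.4340,20.59°,2.4359) → tip=(1.0972,0.4122,2.0069)
cmd 2: set φ=39.17° → (κ,φ,ℓ)=(0.4340,39.17°,2.4359) → tip=(0.9087,0.7403,2.0069)

0.909 0.740 2.007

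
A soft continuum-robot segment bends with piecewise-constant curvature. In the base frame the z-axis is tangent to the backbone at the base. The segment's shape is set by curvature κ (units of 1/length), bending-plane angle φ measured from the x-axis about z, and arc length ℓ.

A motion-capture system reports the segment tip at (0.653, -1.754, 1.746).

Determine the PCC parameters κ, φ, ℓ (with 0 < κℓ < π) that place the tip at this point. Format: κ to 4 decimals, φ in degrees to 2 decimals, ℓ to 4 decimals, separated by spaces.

0.5714 290.42 2.8707

ρ = √(x²+y²) = √(0.653² + -1.754²) = 1.87161
φ = atan2(y, x) mod 360° = atan2(-1.754, 0.653) = 290.4199°
|p|² = ρ² + z² = 1.87161² + 1.746² = 6.55144
κ = 2ρ / |p|² = 2×1.87161 / 6.55144 = 0.57136
θ = 2·atan2(ρ, z) = 2·atan2(1.87161, 1.746) = 1.64021 rad
ℓ = θ/κ = 1.64021/0.57136 = 2.87072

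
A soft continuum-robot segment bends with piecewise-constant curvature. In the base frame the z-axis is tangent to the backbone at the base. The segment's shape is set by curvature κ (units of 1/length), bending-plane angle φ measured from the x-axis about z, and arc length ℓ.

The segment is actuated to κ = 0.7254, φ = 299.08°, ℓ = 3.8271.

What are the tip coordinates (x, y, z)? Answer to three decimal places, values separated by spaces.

θ = κ·ℓ = 0.7254 × 3.8271 = 2.77618 rad
ρ = (1 − cos θ)/κ = (1 − -0.93398)/0.7254 = 2.66608
z = sin θ / κ = 0.35734/0.7254 = 0.49261
x = ρ cos φ = 2.66608 × cos(299.08°) = 1.29580
y = ρ sin φ = 2.66608 × sin(299.08°) = -2.33000

1.296 -2.330 0.493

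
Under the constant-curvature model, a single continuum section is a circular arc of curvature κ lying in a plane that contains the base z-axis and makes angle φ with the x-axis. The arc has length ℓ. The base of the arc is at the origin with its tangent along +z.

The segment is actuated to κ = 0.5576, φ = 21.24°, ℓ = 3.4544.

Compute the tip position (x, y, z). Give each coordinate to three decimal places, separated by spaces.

θ = κ·ℓ = 0.5576 × 3.4544 = 1.92617 rad
ρ = (1 − cos θ)/κ = (1 − -0.34794)/0.5576 = 2.41740
z = sin θ / κ = 0.93752/0.5576 = 1.68134
x = ρ cos φ = 2.41740 × cos(21.24°) = 2.25319
y = ρ sin φ = 2.41740 × sin(21.24°) = 0.87577

2.253 0.876 1.681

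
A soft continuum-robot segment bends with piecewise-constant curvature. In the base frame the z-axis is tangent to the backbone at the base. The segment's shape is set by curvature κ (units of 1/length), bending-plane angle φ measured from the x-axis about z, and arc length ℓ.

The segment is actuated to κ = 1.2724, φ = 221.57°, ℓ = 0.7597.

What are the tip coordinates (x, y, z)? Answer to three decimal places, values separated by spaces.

θ = κ·ℓ = 1.2724 × 0.7597 = 0.96664 rad
ρ = (1 − cos θ)/κ = (1 − 0.56807)/1.2724 = 0.33946
z = sin θ / κ = 0.82298/1.2724 = 0.64680
x = ρ cos φ = 0.33946 × cos(221.57°) = -0.25397
y = ρ sin φ = 0.33946 × sin(221.57°) = -0.22525

-0.254 -0.225 0.647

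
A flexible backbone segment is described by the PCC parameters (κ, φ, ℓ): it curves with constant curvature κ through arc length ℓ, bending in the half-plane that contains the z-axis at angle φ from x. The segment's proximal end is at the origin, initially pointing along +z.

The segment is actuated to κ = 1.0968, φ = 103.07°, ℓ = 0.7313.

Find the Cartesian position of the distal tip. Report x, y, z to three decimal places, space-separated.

θ = κ·ℓ = 1.0968 × 0.7313 = 0.80209 rad
ρ = (1 − cos θ)/κ = (1 − 0.69521)/1.0968 = 0.27789
z = sin θ / κ = 0.71881/1.0968 = 0.65537
x = ρ cos φ = 0.27789 × cos(103.07°) = -0.06284
y = ρ sin φ = 0.27789 × sin(103.07°) = 0.27069

-0.063 0.271 0.655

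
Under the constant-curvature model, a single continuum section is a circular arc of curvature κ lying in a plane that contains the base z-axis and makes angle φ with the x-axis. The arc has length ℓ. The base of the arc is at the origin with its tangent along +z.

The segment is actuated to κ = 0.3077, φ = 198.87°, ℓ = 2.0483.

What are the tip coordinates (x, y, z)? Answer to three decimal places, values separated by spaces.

θ = κ·ℓ = 0.3077 × 2.0483 = 0.63026 rad
ρ = (1 − cos θ)/κ = (1 − 0.80787)/0.3077 = 0.62440
z = sin θ / κ = 0.58936/0.3077 = 1.91536
x = ρ cos φ = 0.62440 × cos(198.87°) = -0.59084
y = ρ sin φ = 0.62440 × sin(198.87°) = -0.20194

-0.591 -0.202 1.915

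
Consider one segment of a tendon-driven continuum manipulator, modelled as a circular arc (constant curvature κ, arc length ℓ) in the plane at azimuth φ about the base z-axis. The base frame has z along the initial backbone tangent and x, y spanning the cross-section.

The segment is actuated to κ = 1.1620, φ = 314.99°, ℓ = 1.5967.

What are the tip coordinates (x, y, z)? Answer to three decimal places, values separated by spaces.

0.779 -0.780 0.826

θ = κ·ℓ = 1.1620 × 1.5967 = 1.85537 rad
ρ = (1 − cos θ)/κ = (1 − -0.28074)/1.1620 = 1.10219
z = sin θ / κ = 0.95978/1.1620 = 0.82597
x = ρ cos φ = 1.10219 × cos(314.99°) = 0.77923
y = ρ sin φ = 1.10219 × sin(314.99°) = -0.77950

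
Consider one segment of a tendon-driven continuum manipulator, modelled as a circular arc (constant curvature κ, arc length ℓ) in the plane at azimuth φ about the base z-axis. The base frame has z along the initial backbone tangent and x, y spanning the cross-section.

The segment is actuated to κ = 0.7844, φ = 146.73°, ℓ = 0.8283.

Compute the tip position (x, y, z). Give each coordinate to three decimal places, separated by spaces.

-0.217 0.142 0.771

θ = κ·ℓ = 0.7844 × 0.8283 = 0.64972 rad
ρ = (1 − cos θ)/κ = (1 − 0.79625)/0.7844 = 0.25975
z = sin θ / κ = 0.60496/0.7844 = 0.77124
x = ρ cos φ = 0.25975 × cos(146.73°) = -0.21717
y = ρ sin φ = 0.25975 × sin(146.73°) = 0.14249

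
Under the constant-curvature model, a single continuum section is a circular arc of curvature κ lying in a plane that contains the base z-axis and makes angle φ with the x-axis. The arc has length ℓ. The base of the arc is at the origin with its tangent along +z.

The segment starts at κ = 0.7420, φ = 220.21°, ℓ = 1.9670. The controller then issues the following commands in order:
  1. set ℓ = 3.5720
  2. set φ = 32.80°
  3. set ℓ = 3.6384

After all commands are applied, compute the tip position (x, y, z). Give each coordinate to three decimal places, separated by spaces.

2.157 1.390 0.576

initial: κ=0.7420, φ=220.21°, ℓ=1.9670
cmd 1: set ℓ=3.5720 → (κ,φ,ℓ)=(0.7420,220.21°,3.5720) → tip=(-1.9368,-1.6373,0.6357)
cmd 2: set φ=32.80° → (κ,φ,ℓ)=(0.7420,32.80°,3.5720) → tip=(2.1318,1.3738,0.6357)
cmd 3: set ℓ=3.6384 → (κ,φ,ℓ)=(0.7420,32.80°,3.6384) → tip=(2.1569,1.3900,0.5764)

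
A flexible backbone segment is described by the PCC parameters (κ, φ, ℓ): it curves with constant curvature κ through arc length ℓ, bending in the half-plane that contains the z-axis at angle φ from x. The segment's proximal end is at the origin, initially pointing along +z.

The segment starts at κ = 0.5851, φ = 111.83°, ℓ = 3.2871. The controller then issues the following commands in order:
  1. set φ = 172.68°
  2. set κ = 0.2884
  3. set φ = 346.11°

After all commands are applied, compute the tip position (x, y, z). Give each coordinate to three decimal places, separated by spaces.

initial: κ=0.5851, φ=111.83°, ℓ=3.2871
cmd 1: set φ=172.68° → (κ,φ,ℓ)=(0.5851,172.68°,3.2871) → tip=(-2.2804,0.2929,1.6040)
cmd 2: set κ=0.2884 → (κ,φ,ℓ)=(0.2884,172.68°,3.2871) → tip=(-1.4331,0.1841,2.8164)
cmd 3: set φ=346.11° → (κ,φ,ℓ)=(0.2884,346.11°,3.2871) → tip=(1.4026,-0.3468,2.8164)

1.403 -0.347 2.816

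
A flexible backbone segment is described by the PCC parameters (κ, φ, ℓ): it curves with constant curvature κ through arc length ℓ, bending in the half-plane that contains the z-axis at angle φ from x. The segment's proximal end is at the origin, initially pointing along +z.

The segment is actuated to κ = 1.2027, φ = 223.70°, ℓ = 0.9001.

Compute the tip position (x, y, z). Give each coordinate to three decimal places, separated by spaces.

θ = κ·ℓ = 1.2027 × 0.9001 = 1.08255 rad
ρ = (1 − cos θ)/κ = (1 − 0.46908)/1.2027 = 0.44144
z = sin θ / κ = 0.88316/1.2027 = 0.73431
x = ρ cos φ = 0.44144 × cos(223.70°) = -0.31915
y = ρ sin φ = 0.44144 × sin(223.70°) = -0.30498

-0.319 -0.305 0.734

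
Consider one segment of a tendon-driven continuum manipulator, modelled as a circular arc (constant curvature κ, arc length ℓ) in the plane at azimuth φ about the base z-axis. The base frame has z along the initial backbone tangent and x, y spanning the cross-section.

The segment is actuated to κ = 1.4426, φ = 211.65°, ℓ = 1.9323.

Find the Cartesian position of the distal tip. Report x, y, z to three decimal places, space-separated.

-1.144 -0.705 0.240

θ = κ·ℓ = 1.4426 × 1.9323 = 2.78754 rad
ρ = (1 − cos θ)/κ = (1 − -0.93797)/1.4426 = 1.34339
z = sin θ / κ = 0.34671/1.4426 = 0.24033
x = ρ cos φ = 1.34339 × cos(211.65°) = -1.14359
y = ρ sin φ = 1.34339 × sin(211.65°) = -0.70492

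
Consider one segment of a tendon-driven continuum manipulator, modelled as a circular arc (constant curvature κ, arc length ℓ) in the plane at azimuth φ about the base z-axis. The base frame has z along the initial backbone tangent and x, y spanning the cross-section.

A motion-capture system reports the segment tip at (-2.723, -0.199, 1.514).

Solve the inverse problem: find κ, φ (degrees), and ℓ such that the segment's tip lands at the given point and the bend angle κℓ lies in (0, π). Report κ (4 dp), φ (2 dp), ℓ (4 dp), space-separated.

0.5603 184.18 3.8000

ρ = √(x²+y²) = √(-2.723² + -0.199²) = 2.73026
φ = atan2(y, x) mod 360° = atan2(-0.199, -2.723) = 184.1798°
|p|² = ρ² + z² = 2.73026² + 1.514² = 9.74653
κ = 2ρ / |p|² = 2×2.73026 / 9.74653 = 0.56025
θ = 2·atan2(ρ, z) = 2·atan2(2.73026, 1.514) = 2.12897 rad
ℓ = θ/κ = 2.12897/0.56025 = 3.80001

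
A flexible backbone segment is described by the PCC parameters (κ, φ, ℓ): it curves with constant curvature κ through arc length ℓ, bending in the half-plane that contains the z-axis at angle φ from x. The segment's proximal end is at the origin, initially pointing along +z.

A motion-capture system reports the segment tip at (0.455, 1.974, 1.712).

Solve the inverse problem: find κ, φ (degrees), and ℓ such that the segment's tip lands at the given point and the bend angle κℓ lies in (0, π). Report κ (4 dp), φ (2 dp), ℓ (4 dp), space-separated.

ρ = √(x²+y²) = √(0.455² + 1.974²) = 2.02576
φ = atan2(y, x) mod 360° = atan2(1.974, 0.455) = 77.0202°
|p|² = ρ² + z² = 2.02576² + 1.712² = 7.03465
κ = 2ρ / |p|² = 2×2.02576 / 7.03465 = 0.57594
θ = 2·atan2(ρ, z) = 2·atan2(2.02576, 1.712) = 1.73829 rad
ℓ = θ/κ = 1.73829/0.57594 = 3.01819

0.5759 77.02 3.0182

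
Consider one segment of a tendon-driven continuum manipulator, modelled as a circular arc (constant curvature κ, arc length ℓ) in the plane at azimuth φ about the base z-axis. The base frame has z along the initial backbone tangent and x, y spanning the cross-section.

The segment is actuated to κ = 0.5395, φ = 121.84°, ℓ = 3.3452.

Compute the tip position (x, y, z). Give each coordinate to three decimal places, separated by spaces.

θ = κ·ℓ = 0.5395 × 3.3452 = 1.80474 rad
ρ = (1 − cos θ)/κ = (1 − -0.23181)/0.5395 = 2.28325
z = sin θ / κ = 0.97276/0.5395 = 1.80308
x = ρ cos φ = 2.28325 × cos(121.84°) = -1.20452
y = ρ sin φ = 2.28325 × sin(121.84°) = 1.93967

-1.205 1.940 1.803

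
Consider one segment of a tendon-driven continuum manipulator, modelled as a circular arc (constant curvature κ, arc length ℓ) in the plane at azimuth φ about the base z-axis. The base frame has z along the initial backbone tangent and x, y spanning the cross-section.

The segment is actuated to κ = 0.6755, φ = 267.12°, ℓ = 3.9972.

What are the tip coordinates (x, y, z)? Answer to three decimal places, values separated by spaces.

-0.142 -2.815 0.633

θ = κ·ℓ = 0.6755 × 3.9972 = 2.70011 rad
ρ = (1 − cos θ)/κ = (1 − -0.90412)/0.6755 = 2.81883
z = sin θ / κ = 0.42728/0.6755 = 0.63254
x = ρ cos φ = 2.81883 × cos(267.12°) = -0.14163
y = ρ sin φ = 2.81883 × sin(267.12°) = -2.81527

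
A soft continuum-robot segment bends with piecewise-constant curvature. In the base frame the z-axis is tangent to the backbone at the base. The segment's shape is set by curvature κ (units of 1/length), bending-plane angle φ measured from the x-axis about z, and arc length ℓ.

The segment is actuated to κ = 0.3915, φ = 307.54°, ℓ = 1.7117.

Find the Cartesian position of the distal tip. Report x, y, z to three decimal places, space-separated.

0.337 -0.438 1.586

θ = κ·ℓ = 0.3915 × 1.7117 = 0.67013 rad
ρ = (1 − cos θ)/κ = (1 − 0.78374)/0.3915 = 0.55239
z = sin θ / κ = 0.62109/0.3915 = 1.58643
x = ρ cos φ = 0.55239 × cos(307.54°) = 0.33658
y = ρ sin φ = 0.55239 × sin(307.54°) = -0.43800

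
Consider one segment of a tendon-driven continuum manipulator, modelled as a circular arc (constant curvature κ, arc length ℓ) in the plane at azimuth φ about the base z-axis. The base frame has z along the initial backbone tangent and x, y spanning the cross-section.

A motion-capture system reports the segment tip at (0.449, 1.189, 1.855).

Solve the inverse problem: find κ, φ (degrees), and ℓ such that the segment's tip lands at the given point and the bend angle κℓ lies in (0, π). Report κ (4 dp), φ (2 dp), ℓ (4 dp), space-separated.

0.5027 69.31 2.3898

ρ = √(x²+y²) = √(0.449² + 1.189²) = 1.27095
φ = atan2(y, x) mod 360° = atan2(1.189, 0.449) = 69.3120°
|p|² = ρ² + z² = 1.27095² + 1.855² = 5.05635
κ = 2ρ / |p|² = 2×1.27095 / 5.05635 = 0.50272
θ = 2·atan2(ρ, z) = 2·atan2(1.27095, 1.855) = 1.20138 rad
ℓ = θ/κ = 1.20138/0.50272 = 2.38978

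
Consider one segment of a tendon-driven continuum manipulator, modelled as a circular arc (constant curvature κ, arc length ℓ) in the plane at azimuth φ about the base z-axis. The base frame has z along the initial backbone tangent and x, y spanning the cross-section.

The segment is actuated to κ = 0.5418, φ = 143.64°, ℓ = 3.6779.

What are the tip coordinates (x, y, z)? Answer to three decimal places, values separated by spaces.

θ = κ·ℓ = 0.5418 × 3.6779 = 1.99269 rad
ρ = (1 − cos θ)/κ = (1 − -0.40949)/0.5418 = 2.60149
z = sin θ / κ = 0.91232/0.5418 = 1.68386
x = ρ cos φ = 2.60149 × cos(143.64°) = -2.09500
y = ρ sin φ = 2.60149 × sin(143.64°) = 1.54231

-2.095 1.542 1.684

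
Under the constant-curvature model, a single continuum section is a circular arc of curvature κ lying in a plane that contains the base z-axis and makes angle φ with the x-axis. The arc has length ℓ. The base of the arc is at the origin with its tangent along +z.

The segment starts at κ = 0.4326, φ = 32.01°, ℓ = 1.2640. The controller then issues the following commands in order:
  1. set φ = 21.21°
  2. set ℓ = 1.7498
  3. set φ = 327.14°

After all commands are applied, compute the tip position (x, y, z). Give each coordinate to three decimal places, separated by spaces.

0.530 -0.343 1.587

initial: κ=0.4326, φ=32.01°, ℓ=1.2640
cmd 1: set φ=21.21° → (κ,φ,ℓ)=(0.4326,21.21°,1.2640) → tip=(0.3142,0.1219,1.2019)
cmd 2: set ℓ=1.7498 → (κ,φ,ℓ)=(0.4326,21.21°,1.7498) → tip=(0.5885,0.2284,1.5874)
cmd 3: set φ=327.14° → (κ,φ,ℓ)=(0.4326,327.14°,1.7498) → tip=(0.5302,-0.3425,1.5874)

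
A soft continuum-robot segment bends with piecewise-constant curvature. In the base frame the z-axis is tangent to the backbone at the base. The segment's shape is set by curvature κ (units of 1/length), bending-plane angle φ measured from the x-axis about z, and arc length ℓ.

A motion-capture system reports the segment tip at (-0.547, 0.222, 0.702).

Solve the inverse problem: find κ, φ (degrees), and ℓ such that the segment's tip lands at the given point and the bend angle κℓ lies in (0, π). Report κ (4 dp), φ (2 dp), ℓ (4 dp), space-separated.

1.4034 157.91 0.9965

ρ = √(x²+y²) = √(-0.547² + 0.222²) = 0.59033
φ = atan2(y, x) mod 360° = atan2(0.222, -0.547) = 157.9102°
|p|² = ρ² + z² = 0.59033² + 0.702² = 0.84130
κ = 2ρ / |p|² = 2×0.59033 / 0.84130 = 1.40339
θ = 2·atan2(ρ, z) = 2·atan2(0.59033, 0.702) = 1.39841 rad
ℓ = θ/κ = 1.39841/1.40339 = 0.99645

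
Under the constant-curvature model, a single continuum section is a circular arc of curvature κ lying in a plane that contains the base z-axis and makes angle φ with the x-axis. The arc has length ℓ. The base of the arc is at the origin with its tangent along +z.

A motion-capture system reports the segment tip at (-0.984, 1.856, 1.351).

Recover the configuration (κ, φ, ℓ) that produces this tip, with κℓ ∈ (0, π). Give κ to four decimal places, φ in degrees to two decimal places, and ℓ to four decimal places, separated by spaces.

ρ = √(x²+y²) = √(-0.984² + 1.856²) = 2.10071
φ = atan2(y, x) mod 360° = atan2(1.856, -0.984) = 117.9313°
|p|² = ρ² + z² = 2.10071² + 1.351² = 6.23819
κ = 2ρ / |p|² = 2×2.10071 / 6.23819 = 0.67350
θ = 2·atan2(ρ, z) = 2·atan2(2.10071, 1.351) = 1.99855 rad
ℓ = θ/κ = 1.99855/0.67350 = 2.96741

0.6735 117.93 2.9674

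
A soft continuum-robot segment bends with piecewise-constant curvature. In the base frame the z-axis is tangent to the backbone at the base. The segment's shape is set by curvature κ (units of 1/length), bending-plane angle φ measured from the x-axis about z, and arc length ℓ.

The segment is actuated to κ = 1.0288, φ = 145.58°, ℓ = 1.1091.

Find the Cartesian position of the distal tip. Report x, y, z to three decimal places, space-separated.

-0.468 0.321 0.884

θ = κ·ℓ = 1.0288 × 1.1091 = 1.14104 rad
ρ = (1 − cos θ)/κ = (1 − 0.41665)/1.0288 = 0.56702
z = sin θ / κ = 0.90907/1.0288 = 0.88362
x = ρ cos φ = 0.56702 × cos(145.58°) = -0.46775
y = ρ sin φ = 0.56702 × sin(145.58°) = 0.32051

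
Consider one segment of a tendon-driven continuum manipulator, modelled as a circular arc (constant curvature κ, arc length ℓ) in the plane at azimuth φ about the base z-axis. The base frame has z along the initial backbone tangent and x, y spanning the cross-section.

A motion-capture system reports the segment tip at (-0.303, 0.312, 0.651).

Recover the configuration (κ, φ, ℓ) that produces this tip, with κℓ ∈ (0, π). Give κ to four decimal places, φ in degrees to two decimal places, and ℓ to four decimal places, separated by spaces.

1.4191 134.16 0.8301

ρ = √(x²+y²) = √(-0.303² + 0.312²) = 0.43492
φ = atan2(y, x) mod 360° = atan2(0.312, -0.303) = 134.1616°
|p|² = ρ² + z² = 0.43492² + 0.651² = 0.61295
κ = 2ρ / |p|² = 2×0.43492 / 0.61295 = 1.41909
θ = 2·atan2(ρ, z) = 2·atan2(0.43492, 0.651) = 1.17795 rad
ℓ = θ/κ = 1.17795/1.41909 = 0.83008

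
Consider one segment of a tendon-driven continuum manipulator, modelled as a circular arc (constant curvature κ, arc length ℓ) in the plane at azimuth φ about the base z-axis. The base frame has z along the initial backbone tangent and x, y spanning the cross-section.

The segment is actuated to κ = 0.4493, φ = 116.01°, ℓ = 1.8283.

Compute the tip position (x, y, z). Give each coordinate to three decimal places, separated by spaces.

θ = κ·ℓ = 0.4493 × 1.8283 = 0.82146 rad
ρ = (1 − cos θ)/κ = (1 − 0.68116)/0.4493 = 0.70964
z = sin θ / κ = 0.73214/0.4493 = 1.62951
x = ρ cos φ = 0.70964 × cos(116.01°) = -0.31120
y = ρ sin φ = 0.70964 × sin(116.01°) = 0.63777

-0.311 0.638 1.630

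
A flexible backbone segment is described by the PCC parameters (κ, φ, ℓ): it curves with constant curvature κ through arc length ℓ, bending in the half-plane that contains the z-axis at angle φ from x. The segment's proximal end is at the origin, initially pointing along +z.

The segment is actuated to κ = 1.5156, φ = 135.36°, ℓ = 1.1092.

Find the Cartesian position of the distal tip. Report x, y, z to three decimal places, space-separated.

θ = κ·ℓ = 1.5156 × 1.1092 = 1.68110 rad
ρ = (1 − cos θ)/κ = (1 − -0.11008)/1.5156 = 0.73244
z = sin θ / κ = 0.99392/1.5156 = 0.65579
x = ρ cos φ = 0.73244 × cos(135.36°) = -0.52116
y = ρ sin φ = 0.73244 × sin(135.36°) = 0.51465

-0.521 0.515 0.656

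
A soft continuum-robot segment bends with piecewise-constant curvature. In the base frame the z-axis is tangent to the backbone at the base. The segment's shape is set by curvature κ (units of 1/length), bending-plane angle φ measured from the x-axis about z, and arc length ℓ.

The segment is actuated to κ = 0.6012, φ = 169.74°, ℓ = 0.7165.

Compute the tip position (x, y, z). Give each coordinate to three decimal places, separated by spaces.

θ = κ·ℓ = 0.6012 × 0.7165 = 0.43076 rad
ρ = (1 − cos θ)/κ = (1 − 0.90865)/0.6012 = 0.15195
z = sin θ / κ = 0.41756/0.6012 = 0.69455
x = ρ cos φ = 0.15195 × cos(169.74°) = -0.14952
y = ρ sin φ = 0.15195 × sin(169.74°) = 0.02706

-0.150 0.027 0.695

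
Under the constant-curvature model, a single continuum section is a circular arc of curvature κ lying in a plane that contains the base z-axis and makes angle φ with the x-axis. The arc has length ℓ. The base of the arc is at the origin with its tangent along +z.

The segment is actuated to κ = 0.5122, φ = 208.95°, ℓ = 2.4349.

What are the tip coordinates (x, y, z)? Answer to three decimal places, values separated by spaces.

θ = κ·ℓ = 0.5122 × 2.4349 = 1.24716 rad
ρ = (1 − cos θ)/κ = (1 − 0.31802)/0.5122 = 1.33147
z = sin θ / κ = 0.94808/0.5122 = 1.85100
x = ρ cos φ = 1.33147 × cos(208.95°) = -1.16509
y = ρ sin φ = 1.33147 × sin(208.95°) = -0.64449

-1.165 -0.644 1.851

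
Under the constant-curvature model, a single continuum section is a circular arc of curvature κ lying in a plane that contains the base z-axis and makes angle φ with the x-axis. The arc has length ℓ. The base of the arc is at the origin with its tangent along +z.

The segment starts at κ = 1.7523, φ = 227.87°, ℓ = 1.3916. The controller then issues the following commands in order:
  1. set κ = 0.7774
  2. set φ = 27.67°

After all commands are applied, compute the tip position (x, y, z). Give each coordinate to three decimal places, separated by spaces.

initial: κ=1.7523, φ=227.87°, ℓ=1.3916
cmd 1: set κ=0.7774 → (κ,φ,ℓ)=(0.7774,227.87°,1.3916) → tip=(-0.4576,-0.5059,1.1356)
cmd 2: set φ=27.67° → (κ,φ,ℓ)=(0.7774,27.67°,1.3916) → tip=(0.6041,0.3168,1.1356)

0.604 0.317 1.136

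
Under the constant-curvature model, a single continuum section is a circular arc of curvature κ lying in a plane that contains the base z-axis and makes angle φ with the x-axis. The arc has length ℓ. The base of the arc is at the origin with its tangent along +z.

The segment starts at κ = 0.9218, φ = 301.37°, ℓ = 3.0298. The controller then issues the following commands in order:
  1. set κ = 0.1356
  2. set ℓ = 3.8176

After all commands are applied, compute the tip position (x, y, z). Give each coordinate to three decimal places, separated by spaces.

0.503 -0.825 3.649

initial: κ=0.9218, φ=301.37°, ℓ=3.0298
cmd 1: set κ=0.1356 → (κ,φ,ℓ)=(0.1356,301.37°,3.0298) → tip=(0.3195,-0.5240,2.9453)
cmd 2: set ℓ=3.8176 → (κ,φ,ℓ)=(0.1356,301.37°,3.8176) → tip=(0.5030,-0.8250,3.6494)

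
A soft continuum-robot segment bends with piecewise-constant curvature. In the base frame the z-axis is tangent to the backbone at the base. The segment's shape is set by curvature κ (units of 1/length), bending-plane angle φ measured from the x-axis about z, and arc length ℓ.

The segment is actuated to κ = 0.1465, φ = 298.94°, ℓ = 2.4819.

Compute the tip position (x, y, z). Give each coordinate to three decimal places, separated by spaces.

0.216 -0.391 2.428

θ = κ·ℓ = 0.1465 × 2.4819 = 0.36360 rad
ρ = (1 − cos θ)/κ = (1 − 0.93462)/0.1465 = 0.44626
z = sin θ / κ = 0.35564/0.1465 = 2.42757
x = ρ cos φ = 0.44626 × cos(298.94°) = 0.21594
y = ρ sin φ = 0.44626 × sin(298.94°) = -0.39053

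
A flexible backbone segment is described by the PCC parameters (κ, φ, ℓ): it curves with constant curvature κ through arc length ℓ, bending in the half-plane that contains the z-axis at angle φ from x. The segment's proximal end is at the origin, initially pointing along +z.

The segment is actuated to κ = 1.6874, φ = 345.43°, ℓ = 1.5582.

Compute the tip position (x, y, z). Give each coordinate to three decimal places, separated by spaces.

θ = κ·ℓ = 1.6874 × 1.5582 = 2.62931 rad
ρ = (1 − cos θ)/κ = (1 − -0.87163)/1.6874 = 1.10918
z = sin θ / κ = 0.49017/1.6874 = 0.29049
x = ρ cos φ = 1.10918 × cos(345.43°) = 1.07351
y = ρ sin φ = 1.10918 × sin(345.43°) = -0.27903

1.074 -0.279 0.290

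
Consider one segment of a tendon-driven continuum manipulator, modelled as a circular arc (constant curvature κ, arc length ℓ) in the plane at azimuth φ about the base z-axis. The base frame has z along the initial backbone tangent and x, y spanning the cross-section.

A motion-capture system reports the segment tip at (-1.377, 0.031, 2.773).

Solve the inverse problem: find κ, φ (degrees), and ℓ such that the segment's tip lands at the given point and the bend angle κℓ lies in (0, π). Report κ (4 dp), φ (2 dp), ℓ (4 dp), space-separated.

ρ = √(x²+y²) = √(-1.377² + 0.031²) = 1.37735
φ = atan2(y, x) mod 360° = atan2(0.031, -1.377) = 178.7103°
|p|² = ρ² + z² = 1.37735² + 2.773² = 9.58662
κ = 2ρ / |p|² = 2×1.37735 / 9.58662 = 0.28735
θ = 2·atan2(ρ, z) = 2·atan2(1.37735, 2.773) = 0.92201 rad
ℓ = θ/κ = 0.92201/0.28735 = 3.20868

0.2873 178.71 3.2087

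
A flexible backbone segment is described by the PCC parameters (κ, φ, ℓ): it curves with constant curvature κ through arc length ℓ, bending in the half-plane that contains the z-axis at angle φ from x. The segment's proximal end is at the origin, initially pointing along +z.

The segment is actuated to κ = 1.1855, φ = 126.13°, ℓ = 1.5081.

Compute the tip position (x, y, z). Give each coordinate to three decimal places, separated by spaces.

θ = κ·ℓ = 1.1855 × 1.5081 = 1.78785 rad
ρ = (1 − cos θ)/κ = (1 − -0.21536)/1.1855 = 1.02518
z = sin θ / κ = 0.97654/1.1855 = 0.82373
x = ρ cos φ = 1.02518 × cos(126.13°) = -0.60447
y = ρ sin φ = 1.02518 × sin(126.13°) = 0.82802

-0.604 0.828 0.824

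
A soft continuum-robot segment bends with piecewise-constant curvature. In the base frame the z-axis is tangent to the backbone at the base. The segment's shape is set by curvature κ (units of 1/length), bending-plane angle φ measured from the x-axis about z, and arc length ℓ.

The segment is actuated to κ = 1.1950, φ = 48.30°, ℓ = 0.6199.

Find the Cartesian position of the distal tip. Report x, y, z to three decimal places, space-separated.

θ = κ·ℓ = 1.1950 × 0.6199 = 0.74078 rad
ρ = (1 − cos θ)/κ = (1 − 0.73794)/1.1950 = 0.21930
z = sin θ / κ = 0.67486/1.1950 = 0.56474
x = ρ cos φ = 0.21930 × cos(48.30°) = 0.14588
y = ρ sin φ = 0.21930 × sin(48.30°) = 0.16373

0.146 0.164 0.565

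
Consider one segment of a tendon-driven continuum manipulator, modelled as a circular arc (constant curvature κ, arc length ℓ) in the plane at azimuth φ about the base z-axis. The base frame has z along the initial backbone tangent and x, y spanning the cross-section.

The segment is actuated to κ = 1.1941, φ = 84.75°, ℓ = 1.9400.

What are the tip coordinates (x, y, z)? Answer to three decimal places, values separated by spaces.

0.129 1.400 0.615

θ = κ·ℓ = 1.1941 × 1.9400 = 2.31655 rad
ρ = (1 − cos θ)/κ = (1 − -0.67853)/1.1941 = 1.40569
z = sin θ / κ = 0.73457/1.1941 = 0.61517
x = ρ cos φ = 1.40569 × cos(84.75°) = 0.12862
y = ρ sin φ = 1.40569 × sin(84.75°) = 1.39979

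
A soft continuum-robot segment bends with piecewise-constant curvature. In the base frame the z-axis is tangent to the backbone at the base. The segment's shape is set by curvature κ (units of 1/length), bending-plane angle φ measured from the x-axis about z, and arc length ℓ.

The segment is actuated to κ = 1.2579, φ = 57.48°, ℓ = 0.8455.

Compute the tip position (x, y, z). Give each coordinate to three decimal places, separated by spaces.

θ = κ·ℓ = 1.2579 × 0.8455 = 1.06355 rad
ρ = (1 − cos θ)/κ = (1 − 0.48577)/1.2579 = 0.40880
z = sin θ / κ = 0.87409/1.2579 = 0.69488
x = ρ cos φ = 0.40880 × cos(57.48°) = 0.21977
y = ρ sin φ = 0.40880 × sin(57.48°) = 0.34470

0.220 0.345 0.695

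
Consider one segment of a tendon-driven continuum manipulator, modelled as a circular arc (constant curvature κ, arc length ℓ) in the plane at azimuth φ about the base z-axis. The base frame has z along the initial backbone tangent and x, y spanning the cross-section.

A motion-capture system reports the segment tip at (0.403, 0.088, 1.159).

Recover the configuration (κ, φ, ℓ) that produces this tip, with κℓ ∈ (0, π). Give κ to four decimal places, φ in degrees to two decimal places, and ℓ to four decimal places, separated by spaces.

ρ = √(x²+y²) = √(0.403² + 0.088²) = 0.41250
φ = atan2(y, x) mod 360° = atan2(0.088, 0.403) = 12.3179°
|p|² = ρ² + z² = 0.41250² + 1.159² = 1.51343
κ = 2ρ / |p|² = 2×0.41250 / 1.51343 = 0.54511
θ = 2·atan2(ρ, z) = 2·atan2(0.41250, 1.159) = 0.68385 rad
ℓ = θ/κ = 0.68385/0.54511 = 1.25452

0.5451 12.32 1.2545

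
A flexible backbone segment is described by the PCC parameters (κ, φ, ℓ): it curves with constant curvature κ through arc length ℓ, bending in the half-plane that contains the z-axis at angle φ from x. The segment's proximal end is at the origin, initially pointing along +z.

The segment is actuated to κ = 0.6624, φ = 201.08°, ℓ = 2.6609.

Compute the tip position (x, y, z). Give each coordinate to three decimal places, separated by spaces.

-1.677 -0.646 1.482

θ = κ·ℓ = 0.6624 × 2.6609 = 1.76258 rad
ρ = (1 − cos θ)/κ = (1 − -0.19061)/0.6624 = 1.79742
z = sin θ / κ = 0.98167/0.6624 = 1.48198
x = ρ cos φ = 1.79742 × cos(201.08°) = -1.67713
y = ρ sin φ = 1.79742 × sin(201.08°) = -0.64648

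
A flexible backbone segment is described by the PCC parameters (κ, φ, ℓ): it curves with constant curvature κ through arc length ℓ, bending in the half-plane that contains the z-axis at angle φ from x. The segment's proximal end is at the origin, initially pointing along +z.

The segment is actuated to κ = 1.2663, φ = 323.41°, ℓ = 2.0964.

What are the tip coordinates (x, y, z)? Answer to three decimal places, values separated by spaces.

θ = κ·ℓ = 1.2663 × 2.0964 = 2.65467 rad
ρ = (1 − cos θ)/κ = (1 − -0.88378)/1.2663 = 1.48762
z = sin θ / κ = 0.46791/1.2663 = 0.36951
x = ρ cos φ = 1.48762 × cos(323.41°) = 1.19444
y = ρ sin φ = 1.48762 × sin(323.41°) = -0.88675

1.194 -0.887 0.370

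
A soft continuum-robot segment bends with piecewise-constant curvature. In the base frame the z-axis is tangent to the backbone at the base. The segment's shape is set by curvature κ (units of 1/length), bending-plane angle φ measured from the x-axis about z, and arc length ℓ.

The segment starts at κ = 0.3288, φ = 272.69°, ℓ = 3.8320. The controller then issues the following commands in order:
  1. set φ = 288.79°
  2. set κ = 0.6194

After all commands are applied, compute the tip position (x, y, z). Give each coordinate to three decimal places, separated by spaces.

0.894 -2.628 1.122

initial: κ=0.3288, φ=272.69°, ℓ=3.8320
cmd 1: set φ=288.79° → (κ,φ,ℓ)=(0.3288,288.79°,3.8320) → tip=(0.6800,-1.9986,2.8956)
cmd 2: set κ=0.6194 → (κ,φ,ℓ)=(0.6194,288.79°,3.8320) → tip=(0.8941,-2.6278,1.1216)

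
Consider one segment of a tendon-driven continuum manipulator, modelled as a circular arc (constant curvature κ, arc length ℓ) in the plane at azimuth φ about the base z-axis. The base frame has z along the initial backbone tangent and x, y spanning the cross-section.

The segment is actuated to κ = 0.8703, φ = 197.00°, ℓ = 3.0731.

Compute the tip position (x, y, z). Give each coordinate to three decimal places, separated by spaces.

-2.080 -0.636 0.517

θ = κ·ℓ = 0.8703 × 3.0731 = 2.67452 rad
ρ = (1 − cos θ)/κ = (1 − -0.89289)/0.8703 = 2.17499
z = sin θ / κ = 0.45028/0.8703 = 0.51738
x = ρ cos φ = 2.17499 × cos(197.00°) = -2.07995
y = ρ sin φ = 2.17499 × sin(197.00°) = -0.63590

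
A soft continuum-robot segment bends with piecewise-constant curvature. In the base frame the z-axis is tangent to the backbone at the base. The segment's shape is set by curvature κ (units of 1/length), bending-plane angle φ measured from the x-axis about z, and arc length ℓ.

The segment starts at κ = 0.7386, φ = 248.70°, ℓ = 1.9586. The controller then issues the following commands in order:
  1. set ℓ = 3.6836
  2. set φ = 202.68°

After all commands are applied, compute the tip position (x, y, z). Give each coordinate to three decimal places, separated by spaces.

-2.389 -0.999 0.553

initial: κ=0.7386, φ=248.70°, ℓ=1.9586
cmd 1: set ℓ=3.6836 → (κ,φ,ℓ)=(0.7386,248.70°,3.6836) → tip=(-0.9407,-2.4128,0.5532)
cmd 2: set φ=202.68° → (κ,φ,ℓ)=(0.7386,202.68°,3.6836) → tip=(-2.3894,-0.9985,0.5532)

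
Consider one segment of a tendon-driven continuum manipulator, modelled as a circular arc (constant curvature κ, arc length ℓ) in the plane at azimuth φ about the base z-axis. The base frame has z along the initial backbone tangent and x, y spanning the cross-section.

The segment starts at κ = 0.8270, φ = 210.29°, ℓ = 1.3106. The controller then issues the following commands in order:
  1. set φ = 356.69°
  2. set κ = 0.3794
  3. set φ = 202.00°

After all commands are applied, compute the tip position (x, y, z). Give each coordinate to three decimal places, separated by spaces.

initial: κ=0.8270, φ=210.29°, ℓ=1.3106
cmd 1: set φ=356.69° → (κ,φ,ℓ)=(0.8270,356.69°,1.3106) → tip=(0.6423,-0.0371,1.0686)
cmd 2: set κ=0.3794 → (κ,φ,ℓ)=(0.3794,356.69°,1.3106) → tip=(0.3187,-0.0184,1.2573)
cmd 3: set φ=202.00° → (κ,φ,ℓ)=(0.3794,202.00°,1.3106) → tip=(-0.2959,-0.1196,1.2573)

-0.296 -0.120 1.257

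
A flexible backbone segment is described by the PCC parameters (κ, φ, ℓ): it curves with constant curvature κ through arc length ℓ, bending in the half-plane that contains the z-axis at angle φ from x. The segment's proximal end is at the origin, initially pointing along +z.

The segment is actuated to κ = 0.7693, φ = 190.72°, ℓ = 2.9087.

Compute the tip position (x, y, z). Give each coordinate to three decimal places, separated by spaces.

-2.067 -0.391 1.021

θ = κ·ℓ = 0.7693 × 2.9087 = 2.23766 rad
ρ = (1 − cos θ)/κ = (1 − -0.61853)/0.7693 = 2.10390
z = sin θ / κ = 0.78576/0.7693 = 1.02140
x = ρ cos φ = 2.10390 × cos(190.72°) = -2.06718
y = ρ sin φ = 2.10390 × sin(190.72°) = -0.39134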